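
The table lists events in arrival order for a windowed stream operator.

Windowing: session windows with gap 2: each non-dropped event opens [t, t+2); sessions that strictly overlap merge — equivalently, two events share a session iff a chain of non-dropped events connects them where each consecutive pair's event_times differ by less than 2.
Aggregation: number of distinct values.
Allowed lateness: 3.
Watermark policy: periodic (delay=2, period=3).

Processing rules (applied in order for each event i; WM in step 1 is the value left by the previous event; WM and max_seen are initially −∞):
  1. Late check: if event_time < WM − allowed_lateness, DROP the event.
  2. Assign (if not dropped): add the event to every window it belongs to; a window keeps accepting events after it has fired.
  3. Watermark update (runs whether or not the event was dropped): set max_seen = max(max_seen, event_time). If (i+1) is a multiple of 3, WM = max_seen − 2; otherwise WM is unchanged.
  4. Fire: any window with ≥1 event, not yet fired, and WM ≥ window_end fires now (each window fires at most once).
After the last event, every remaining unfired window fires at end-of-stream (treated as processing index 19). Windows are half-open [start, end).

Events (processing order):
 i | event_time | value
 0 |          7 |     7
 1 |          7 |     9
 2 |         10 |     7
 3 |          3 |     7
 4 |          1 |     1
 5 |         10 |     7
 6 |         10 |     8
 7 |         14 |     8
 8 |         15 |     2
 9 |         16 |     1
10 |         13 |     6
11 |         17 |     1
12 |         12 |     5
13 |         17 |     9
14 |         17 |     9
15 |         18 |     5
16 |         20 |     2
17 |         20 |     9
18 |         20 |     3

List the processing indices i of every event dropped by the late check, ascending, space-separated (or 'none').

3 4

i=0 t=7 v=7: → [7,9); WM=−∞
i=1 t=7 v=9: → [7,9); WM=−∞
i=2 t=10 v=7: → [10,12); WM=8
i=3 t=3 v=7: DROP (t<8-3); WM=8
i=4 t=1 v=1: DROP (t<8-3); WM=8
i=5 t=10 v=7: → [10,12); WM=8
i=6 t=10 v=8: → [10,12); WM=8
i=7 t=14 v=8: → [14,16); WM=8
i=8 t=15 v=2: → [14,17); WM=13
i=9 t=16 v=1: → [14,18); WM=13
i=10 t=13 v=6: → [13,18); WM=13
i=11 t=17 v=1: → [13,19); WM=15
i=12 t=12 v=5: → [12,19); WM=15
i=13 t=17 v=9: → [12,19); WM=15
i=14 t=17 v=9: → [12,19); WM=15
i=15 t=18 v=5: → [12,20); WM=15
i=16 t=20 v=2: → [20,22); WM=15
i=17 t=20 v=9: → [20,22); WM=18
i=18 t=20 v=3: → [20,22); WM=18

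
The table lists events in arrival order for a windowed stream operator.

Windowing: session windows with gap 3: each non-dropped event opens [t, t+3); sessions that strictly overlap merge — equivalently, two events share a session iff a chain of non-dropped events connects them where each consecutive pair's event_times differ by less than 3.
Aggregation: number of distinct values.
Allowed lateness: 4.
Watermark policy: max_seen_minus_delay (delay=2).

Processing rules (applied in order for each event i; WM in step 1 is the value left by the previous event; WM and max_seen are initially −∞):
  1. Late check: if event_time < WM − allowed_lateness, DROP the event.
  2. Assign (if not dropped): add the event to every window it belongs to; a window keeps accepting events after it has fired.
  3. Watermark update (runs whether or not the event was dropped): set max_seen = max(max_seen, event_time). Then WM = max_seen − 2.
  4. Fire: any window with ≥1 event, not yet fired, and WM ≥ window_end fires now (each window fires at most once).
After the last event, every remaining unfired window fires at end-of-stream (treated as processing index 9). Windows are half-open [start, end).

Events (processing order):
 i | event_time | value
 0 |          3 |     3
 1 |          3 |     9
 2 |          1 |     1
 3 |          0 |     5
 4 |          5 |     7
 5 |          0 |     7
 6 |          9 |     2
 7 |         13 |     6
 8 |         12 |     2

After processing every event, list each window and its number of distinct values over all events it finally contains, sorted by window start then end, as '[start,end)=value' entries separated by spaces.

[0,8)=5 [9,12)=1 [12,16)=2

i=0 t=3 v=3: → [3,6); WM=1
i=1 t=3 v=9: → [3,6); WM=1
i=2 t=1 v=1: → [1,6); WM=1
i=3 t=0 v=5: → [0,6); WM=1
i=4 t=5 v=7: → [0,8); WM=3
i=5 t=0 v=7: → [0,8); WM=3
i=6 t=9 v=2: → [9,12); WM=7
i=7 t=13 v=6: → [13,16); WM=11
i=8 t=12 v=2: → [12,16); WM=11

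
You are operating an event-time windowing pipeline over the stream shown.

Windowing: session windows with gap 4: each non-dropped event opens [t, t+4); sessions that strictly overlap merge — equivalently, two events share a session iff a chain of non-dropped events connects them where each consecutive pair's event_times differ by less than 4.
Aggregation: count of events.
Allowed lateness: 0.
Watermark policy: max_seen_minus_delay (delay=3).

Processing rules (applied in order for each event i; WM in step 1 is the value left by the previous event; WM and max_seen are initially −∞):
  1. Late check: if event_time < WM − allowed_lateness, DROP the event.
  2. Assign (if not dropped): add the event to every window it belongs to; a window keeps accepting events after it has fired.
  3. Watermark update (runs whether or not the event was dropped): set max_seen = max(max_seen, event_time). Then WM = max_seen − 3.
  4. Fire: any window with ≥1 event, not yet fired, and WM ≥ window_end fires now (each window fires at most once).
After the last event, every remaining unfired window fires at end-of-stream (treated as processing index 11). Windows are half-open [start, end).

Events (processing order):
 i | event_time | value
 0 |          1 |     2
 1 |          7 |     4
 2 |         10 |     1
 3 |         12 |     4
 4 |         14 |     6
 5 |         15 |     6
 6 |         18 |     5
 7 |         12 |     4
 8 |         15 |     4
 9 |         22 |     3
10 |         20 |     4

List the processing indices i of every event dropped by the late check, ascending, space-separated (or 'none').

i=0 t=1 v=2: → [1,5); WM=-2
i=1 t=7 v=4: → [7,11); WM=4
i=2 t=10 v=1: → [7,14); WM=7
i=3 t=12 v=4: → [7,16); WM=9
i=4 t=14 v=6: → [7,18); WM=11
i=5 t=15 v=6: → [7,19); WM=12
i=6 t=18 v=5: → [7,22); WM=15
i=7 t=12 v=4: DROP (t<15-0); WM=15
i=8 t=15 v=4: → [7,22); WM=15
i=9 t=22 v=3: → [22,26); WM=19
i=10 t=20 v=4: → [7,26); WM=19

7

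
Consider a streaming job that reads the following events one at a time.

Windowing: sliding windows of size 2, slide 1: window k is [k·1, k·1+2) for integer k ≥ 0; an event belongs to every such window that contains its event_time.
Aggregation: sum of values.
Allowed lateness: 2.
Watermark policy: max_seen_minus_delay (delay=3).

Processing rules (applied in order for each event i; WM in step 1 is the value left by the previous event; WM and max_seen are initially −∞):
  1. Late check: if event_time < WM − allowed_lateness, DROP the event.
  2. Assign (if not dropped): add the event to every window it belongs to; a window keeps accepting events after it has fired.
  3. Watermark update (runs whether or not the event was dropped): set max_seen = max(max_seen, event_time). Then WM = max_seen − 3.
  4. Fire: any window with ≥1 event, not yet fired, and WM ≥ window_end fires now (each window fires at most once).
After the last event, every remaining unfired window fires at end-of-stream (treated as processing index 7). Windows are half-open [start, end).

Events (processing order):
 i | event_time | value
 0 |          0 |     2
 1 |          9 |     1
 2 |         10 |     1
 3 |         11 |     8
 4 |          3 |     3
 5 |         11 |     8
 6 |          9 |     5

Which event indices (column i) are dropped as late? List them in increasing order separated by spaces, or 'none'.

4

i=0 t=0 v=2: → [0,2); WM=-3
i=1 t=9 v=1: → [9,11),[8,10); WM=6; [0,2) fires=2
i=2 t=10 v=1: → [10,12),[9,11); WM=7
i=3 t=11 v=8: → [11,13),[10,12); WM=8
i=4 t=3 v=3: DROP (t<8-2); WM=8
i=5 t=11 v=8: → [11,13),[10,12); WM=8
i=6 t=9 v=5: → [9,11),[8,10); WM=8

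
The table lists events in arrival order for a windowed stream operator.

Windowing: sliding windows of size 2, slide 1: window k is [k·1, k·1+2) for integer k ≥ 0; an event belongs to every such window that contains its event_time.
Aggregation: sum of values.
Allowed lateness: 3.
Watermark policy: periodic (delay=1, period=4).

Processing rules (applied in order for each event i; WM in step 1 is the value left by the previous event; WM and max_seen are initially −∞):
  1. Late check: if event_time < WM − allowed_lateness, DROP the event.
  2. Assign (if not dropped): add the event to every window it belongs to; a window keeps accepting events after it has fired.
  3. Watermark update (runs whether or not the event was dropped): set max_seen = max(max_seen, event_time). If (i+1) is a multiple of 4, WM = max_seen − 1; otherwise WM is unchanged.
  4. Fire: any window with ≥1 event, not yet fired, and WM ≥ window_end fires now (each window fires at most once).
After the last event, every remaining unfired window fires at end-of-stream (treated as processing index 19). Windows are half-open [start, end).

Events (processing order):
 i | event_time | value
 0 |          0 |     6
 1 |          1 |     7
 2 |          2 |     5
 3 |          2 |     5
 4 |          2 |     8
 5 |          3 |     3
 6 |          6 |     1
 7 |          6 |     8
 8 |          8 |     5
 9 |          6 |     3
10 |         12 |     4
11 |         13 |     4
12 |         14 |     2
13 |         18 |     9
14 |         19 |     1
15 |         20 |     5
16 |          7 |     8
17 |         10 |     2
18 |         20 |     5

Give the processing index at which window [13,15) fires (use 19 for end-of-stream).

i=0 t=0 v=6: → [0,2); WM=−∞
i=1 t=1 v=7: → [1,3),[0,2); WM=−∞
i=2 t=2 v=5: → [2,4),[1,3); WM=−∞
i=3 t=2 v=5: → [2,4),[1,3); WM=1
i=4 t=2 v=8: → [2,4),[1,3); WM=1
i=5 t=3 v=3: → [3,5),[2,4); WM=1
i=6 t=6 v=1: → [6,8),[5,7); WM=1
i=7 t=6 v=8: → [6,8),[5,7); WM=5; [0,2) fires=13 [1,3) fires=25 [2,4) fires=21 [3,5) fires=3
i=8 t=8 v=5: → [8,10),[7,9); WM=5
i=9 t=6 v=3: → [6,8),[5,7); WM=5
i=10 t=12 v=4: → [12,14),[11,13); WM=5
i=11 t=13 v=4: → [13,15),[12,14); WM=12; [5,7) fires=12 [6,8) fires=12 [7,9) fires=5 [8,10) fires=5
i=12 t=14 v=2: → [14,16),[13,15); WM=12
i=13 t=18 v=9: → [18,20),[17,19); WM=12
i=14 t=19 v=1: → [19,21),[18,20); WM=12
i=15 t=20 v=5: → [20,22),[19,21); WM=19; [11,13) fires=4 [12,14) fires=8 [13,15) fires=6 [14,16) fires=2 [17,19) fires=9
i=16 t=7 v=8: DROP (t<19-3); WM=19
i=17 t=10 v=2: DROP (t<19-3); WM=19
i=18 t=20 v=5: → [20,22),[19,21); WM=19

15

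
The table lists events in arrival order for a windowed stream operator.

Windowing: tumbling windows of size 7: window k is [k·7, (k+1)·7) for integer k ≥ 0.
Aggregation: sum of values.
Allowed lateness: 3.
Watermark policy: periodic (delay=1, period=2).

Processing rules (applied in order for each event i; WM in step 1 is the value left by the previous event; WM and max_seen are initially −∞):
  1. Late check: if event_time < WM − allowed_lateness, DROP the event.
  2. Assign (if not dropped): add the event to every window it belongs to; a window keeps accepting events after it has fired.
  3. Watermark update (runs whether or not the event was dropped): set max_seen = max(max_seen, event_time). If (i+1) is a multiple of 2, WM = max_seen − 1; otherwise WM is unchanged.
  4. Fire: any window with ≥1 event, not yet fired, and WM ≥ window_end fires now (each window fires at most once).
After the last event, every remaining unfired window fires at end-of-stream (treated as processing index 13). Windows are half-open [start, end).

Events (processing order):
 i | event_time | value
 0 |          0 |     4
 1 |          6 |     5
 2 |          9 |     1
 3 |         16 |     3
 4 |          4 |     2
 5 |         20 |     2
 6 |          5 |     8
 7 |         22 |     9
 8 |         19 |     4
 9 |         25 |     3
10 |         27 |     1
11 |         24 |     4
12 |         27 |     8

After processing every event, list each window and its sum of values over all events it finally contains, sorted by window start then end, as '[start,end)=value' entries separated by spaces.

[0,7)=9 [7,14)=1 [14,21)=9 [21,28)=25

i=0 t=0 v=4: → [0,7); WM=−∞
i=1 t=6 v=5: → [0,7); WM=5
i=2 t=9 v=1: → [7,14); WM=5
i=3 t=16 v=3: → [14,21); WM=15; [0,7) fires=9 [7,14) fires=1
i=4 t=4 v=2: DROP (t<15-3); WM=15
i=5 t=20 v=2: → [14,21); WM=19
i=6 t=5 v=8: DROP (t<19-3); WM=19
i=7 t=22 v=9: → [21,28); WM=21; [14,21) fires=5
i=8 t=19 v=4: → [14,21); WM=21
i=9 t=25 v=3: → [21,28); WM=24
i=10 t=27 v=1: → [21,28); WM=24
i=11 t=24 v=4: → [21,28); WM=26
i=12 t=27 v=8: → [21,28); WM=26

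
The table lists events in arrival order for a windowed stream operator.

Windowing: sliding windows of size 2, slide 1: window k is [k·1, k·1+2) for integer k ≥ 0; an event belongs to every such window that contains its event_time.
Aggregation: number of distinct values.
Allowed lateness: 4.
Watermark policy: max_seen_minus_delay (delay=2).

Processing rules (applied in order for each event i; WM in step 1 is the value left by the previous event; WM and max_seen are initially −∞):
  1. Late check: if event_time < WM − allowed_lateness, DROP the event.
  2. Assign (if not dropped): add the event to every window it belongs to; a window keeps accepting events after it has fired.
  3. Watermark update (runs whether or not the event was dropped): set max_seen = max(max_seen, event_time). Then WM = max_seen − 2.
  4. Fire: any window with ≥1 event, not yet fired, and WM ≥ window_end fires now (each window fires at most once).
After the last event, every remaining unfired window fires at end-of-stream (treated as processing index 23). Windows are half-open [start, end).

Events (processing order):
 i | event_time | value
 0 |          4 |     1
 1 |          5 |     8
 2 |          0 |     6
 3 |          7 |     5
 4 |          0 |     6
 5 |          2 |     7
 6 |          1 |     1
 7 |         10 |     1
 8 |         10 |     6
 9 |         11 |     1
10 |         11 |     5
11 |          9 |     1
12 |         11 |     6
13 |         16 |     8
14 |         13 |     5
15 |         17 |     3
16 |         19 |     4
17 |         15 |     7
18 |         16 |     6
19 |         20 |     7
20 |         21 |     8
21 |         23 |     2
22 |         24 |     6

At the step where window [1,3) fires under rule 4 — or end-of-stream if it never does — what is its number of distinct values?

i=0 t=4 v=1: → [4,6),[3,5); WM=2
i=1 t=5 v=8: → [5,7),[4,6); WM=3
i=2 t=0 v=6: → [0,2); WM=3; [0,2) fires=1
i=3 t=7 v=5: → [7,9),[6,8); WM=5; [3,5) fires=1
i=4 t=0 v=6: DROP (t<5-4); WM=5
i=5 t=2 v=7: → [2,4),[1,3); WM=5; [1,3) fires=1 [2,4) fires=1
i=6 t=1 v=1: → [1,3),[0,2); WM=5
i=7 t=10 v=1: → [10,12),[9,11); WM=8; [4,6) fires=2 [5,7) fires=1 [6,8) fires=1
i=8 t=10 v=6: → [10,12),[9,11); WM=8
i=9 t=11 v=1: → [11,13),[10,12); WM=9; [7,9) fires=1
i=10 t=11 v=5: → [11,13),[10,12); WM=9
i=11 t=9 v=1: → [9,11),[8,10); WM=9
i=12 t=11 v=6: → [11,13),[10,12); WM=9
i=13 t=16 v=8: → [16,18),[15,17); WM=14; [8,10) fires=1 [9,11) fires=2 [10,12) fires=3 [11,13) fires=3
i=14 t=13 v=5: → [13,15),[12,14); WM=14; [12,14) fires=1
i=15 t=17 v=3: → [17,19),[16,18); WM=15; [13,15) fires=1
i=16 t=19 v=4: → [19,21),[18,20); WM=17; [15,17) fires=1
i=17 t=15 v=7: → [15,17),[14,16); WM=17; [14,16) fires=1
i=18 t=16 v=6: → [16,18),[15,17); WM=17
i=19 t=20 v=7: → [20,22),[19,21); WM=18; [16,18) fires=3
i=20 t=21 v=8: → [21,23),[20,22); WM=19; [17,19) fires=1
i=21 t=23 v=2: → [23,25),[22,24); WM=21; [18,20) fires=1 [19,21) fires=2
i=22 t=24 v=6: → [24,26),[23,25); WM=22; [20,22) fires=2

1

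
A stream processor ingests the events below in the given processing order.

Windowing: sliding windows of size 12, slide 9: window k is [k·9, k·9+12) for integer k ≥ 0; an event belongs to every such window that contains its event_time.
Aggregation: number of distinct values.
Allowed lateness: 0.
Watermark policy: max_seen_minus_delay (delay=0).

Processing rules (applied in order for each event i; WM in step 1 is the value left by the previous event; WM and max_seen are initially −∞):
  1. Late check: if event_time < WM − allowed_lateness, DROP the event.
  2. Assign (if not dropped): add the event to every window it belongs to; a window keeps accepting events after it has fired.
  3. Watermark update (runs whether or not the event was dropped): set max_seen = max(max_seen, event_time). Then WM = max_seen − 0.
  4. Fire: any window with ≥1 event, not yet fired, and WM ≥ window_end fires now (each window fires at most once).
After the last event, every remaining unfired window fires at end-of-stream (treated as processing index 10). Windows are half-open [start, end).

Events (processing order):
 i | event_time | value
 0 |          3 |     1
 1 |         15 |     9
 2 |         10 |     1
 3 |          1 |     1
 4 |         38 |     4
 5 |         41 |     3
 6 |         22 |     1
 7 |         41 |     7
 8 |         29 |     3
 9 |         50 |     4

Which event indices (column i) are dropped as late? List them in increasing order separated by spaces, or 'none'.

2 3 6 8

i=0 t=3 v=1: → [0,12); WM=3
i=1 t=15 v=9: → [9,21); WM=15; [0,12) fires=1
i=2 t=10 v=1: DROP (t<15-0); WM=15
i=3 t=1 v=1: DROP (t<15-0); WM=15
i=4 t=38 v=4: → [36,48),[27,39); WM=38; [9,21) fires=1
i=5 t=41 v=3: → [36,48); WM=41; [27,39) fires=1
i=6 t=22 v=1: DROP (t<41-0); WM=41
i=7 t=41 v=7: → [36,48); WM=41
i=8 t=29 v=3: DROP (t<41-0); WM=41
i=9 t=50 v=4: → [45,57); WM=50; [36,48) fires=3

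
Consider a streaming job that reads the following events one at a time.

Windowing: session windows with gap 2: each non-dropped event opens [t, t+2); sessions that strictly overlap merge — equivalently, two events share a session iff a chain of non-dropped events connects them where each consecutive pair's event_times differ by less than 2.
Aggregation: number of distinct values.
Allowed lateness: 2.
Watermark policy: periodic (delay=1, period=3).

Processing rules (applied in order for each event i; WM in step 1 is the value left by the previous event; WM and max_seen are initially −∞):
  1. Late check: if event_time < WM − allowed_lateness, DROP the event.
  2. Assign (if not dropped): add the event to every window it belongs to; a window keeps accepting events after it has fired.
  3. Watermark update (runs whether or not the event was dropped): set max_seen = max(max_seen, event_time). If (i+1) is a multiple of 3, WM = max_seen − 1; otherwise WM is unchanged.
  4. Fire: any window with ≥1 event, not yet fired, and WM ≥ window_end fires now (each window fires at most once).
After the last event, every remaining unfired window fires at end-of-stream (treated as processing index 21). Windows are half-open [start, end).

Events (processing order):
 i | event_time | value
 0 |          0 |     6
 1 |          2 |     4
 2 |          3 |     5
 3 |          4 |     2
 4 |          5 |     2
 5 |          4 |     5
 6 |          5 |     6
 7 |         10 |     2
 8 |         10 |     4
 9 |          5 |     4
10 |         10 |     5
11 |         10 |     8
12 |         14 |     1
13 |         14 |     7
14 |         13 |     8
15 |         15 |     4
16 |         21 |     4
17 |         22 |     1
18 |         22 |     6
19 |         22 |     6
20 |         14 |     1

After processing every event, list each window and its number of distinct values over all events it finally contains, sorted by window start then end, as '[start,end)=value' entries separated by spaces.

i=0 t=0 v=6: → [0,2); WM=−∞
i=1 t=2 v=4: → [2,4); WM=−∞
i=2 t=3 v=5: → [2,5); WM=2
i=3 t=4 v=2: → [2,6); WM=2
i=4 t=5 v=2: → [2,7); WM=2
i=5 t=4 v=5: → [2,7); WM=4
i=6 t=5 v=6: → [2,7); WM=4
i=7 t=10 v=2: → [10,12); WM=4
i=8 t=10 v=4: → [10,12); WM=9
i=9 t=5 v=4: DROP (t<9-2); WM=9
i=10 t=10 v=5: → [10,12); WM=9
i=11 t=10 v=8: → [10,12); WM=9
i=12 t=14 v=1: → [14,16); WM=9
i=13 t=14 v=7: → [14,16); WM=9
i=14 t=13 v=8: → [13,16); WM=13
i=15 t=15 v=4: → [13,17); WM=13
i=16 t=21 v=4: → [21,23); WM=13
i=17 t=22 v=1: → [21,24); WM=21
i=18 t=22 v=6: → [21,24); WM=21
i=19 t=22 v=6: → [21,24); WM=21
i=20 t=14 v=1: DROP (t<21-2); WM=21

[0,2)=1 [2,7)=4 [10,12)=4 [13,17)=4 [21,24)=3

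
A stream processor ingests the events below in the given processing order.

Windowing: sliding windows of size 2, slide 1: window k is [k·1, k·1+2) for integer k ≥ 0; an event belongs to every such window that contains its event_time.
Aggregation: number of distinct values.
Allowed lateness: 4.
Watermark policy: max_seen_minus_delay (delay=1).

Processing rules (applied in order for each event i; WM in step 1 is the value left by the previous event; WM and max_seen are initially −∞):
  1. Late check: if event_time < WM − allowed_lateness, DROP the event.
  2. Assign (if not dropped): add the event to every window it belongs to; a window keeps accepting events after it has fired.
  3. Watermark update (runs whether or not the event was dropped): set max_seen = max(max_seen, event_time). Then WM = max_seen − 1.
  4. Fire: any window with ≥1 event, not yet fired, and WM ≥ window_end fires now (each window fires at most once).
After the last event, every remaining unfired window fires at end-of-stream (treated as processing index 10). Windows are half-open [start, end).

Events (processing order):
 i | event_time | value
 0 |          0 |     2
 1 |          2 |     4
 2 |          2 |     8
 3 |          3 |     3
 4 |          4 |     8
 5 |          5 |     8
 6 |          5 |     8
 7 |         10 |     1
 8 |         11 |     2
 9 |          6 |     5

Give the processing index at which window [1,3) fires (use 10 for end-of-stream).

i=0 t=0 v=2: → [0,2); WM=-1
i=1 t=2 v=4: → [2,4),[1,3); WM=1
i=2 t=2 v=8: → [2,4),[1,3); WM=1
i=3 t=3 v=3: → [3,5),[2,4); WM=2; [0,2) fires=1
i=4 t=4 v=8: → [4,6),[3,5); WM=3; [1,3) fires=2
i=5 t=5 v=8: → [5,7),[4,6); WM=4; [2,4) fires=3
i=6 t=5 v=8: → [5,7),[4,6); WM=4
i=7 t=10 v=1: → [10,12),[9,11); WM=9; [3,5) fires=2 [4,6) fires=1 [5,7) fires=1
i=8 t=11 v=2: → [11,13),[10,12); WM=10
i=9 t=6 v=5: → [6,8),[5,7); WM=10; [6,8) fires=1

4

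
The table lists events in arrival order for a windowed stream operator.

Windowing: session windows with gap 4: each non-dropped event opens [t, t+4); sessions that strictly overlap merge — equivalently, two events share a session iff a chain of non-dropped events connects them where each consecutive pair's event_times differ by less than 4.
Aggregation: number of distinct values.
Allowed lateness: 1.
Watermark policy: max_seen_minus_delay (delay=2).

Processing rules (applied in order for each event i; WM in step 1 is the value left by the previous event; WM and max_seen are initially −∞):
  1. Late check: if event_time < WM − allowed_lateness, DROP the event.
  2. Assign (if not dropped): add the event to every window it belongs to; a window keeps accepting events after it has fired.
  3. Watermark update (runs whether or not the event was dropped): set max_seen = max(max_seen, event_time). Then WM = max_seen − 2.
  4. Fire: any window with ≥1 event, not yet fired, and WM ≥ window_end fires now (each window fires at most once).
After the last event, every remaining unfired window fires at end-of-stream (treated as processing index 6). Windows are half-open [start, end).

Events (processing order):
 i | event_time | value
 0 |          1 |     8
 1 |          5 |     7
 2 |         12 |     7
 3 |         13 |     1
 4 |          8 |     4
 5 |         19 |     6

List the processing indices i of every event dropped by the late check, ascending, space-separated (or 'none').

4

i=0 t=1 v=8: → [1,5); WM=-1
i=1 t=5 v=7: → [5,9); WM=3
i=2 t=12 v=7: → [12,16); WM=10
i=3 t=13 v=1: → [12,17); WM=11
i=4 t=8 v=4: DROP (t<11-1); WM=11
i=5 t=19 v=6: → [19,23); WM=17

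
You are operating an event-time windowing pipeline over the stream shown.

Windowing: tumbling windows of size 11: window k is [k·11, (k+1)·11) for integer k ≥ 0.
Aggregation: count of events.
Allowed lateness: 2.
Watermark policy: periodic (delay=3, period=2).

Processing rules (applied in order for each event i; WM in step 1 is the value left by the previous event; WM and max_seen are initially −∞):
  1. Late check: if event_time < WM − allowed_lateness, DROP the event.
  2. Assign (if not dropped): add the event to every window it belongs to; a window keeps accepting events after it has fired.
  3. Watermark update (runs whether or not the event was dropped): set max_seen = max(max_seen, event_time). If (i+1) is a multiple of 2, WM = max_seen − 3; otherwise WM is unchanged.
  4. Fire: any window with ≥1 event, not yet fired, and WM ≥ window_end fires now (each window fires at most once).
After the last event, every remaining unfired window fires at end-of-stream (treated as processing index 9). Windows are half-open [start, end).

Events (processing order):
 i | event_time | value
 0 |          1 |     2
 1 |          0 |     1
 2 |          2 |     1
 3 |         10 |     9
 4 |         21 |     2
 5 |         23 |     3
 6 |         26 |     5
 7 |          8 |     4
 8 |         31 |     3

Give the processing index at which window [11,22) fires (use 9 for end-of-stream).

7

i=0 t=1 v=2: → [0,11); WM=−∞
i=1 t=0 v=1: → [0,11); WM=-2
i=2 t=2 v=1: → [0,11); WM=-2
i=3 t=10 v=9: → [0,11); WM=7
i=4 t=21 v=2: → [11,22); WM=7
i=5 t=23 v=3: → [22,33); WM=20; [0,11) fires=4
i=6 t=26 v=5: → [22,33); WM=20
i=7 t=8 v=4: DROP (t<20-2); WM=23; [11,22) fires=1
i=8 t=31 v=3: → [22,33); WM=23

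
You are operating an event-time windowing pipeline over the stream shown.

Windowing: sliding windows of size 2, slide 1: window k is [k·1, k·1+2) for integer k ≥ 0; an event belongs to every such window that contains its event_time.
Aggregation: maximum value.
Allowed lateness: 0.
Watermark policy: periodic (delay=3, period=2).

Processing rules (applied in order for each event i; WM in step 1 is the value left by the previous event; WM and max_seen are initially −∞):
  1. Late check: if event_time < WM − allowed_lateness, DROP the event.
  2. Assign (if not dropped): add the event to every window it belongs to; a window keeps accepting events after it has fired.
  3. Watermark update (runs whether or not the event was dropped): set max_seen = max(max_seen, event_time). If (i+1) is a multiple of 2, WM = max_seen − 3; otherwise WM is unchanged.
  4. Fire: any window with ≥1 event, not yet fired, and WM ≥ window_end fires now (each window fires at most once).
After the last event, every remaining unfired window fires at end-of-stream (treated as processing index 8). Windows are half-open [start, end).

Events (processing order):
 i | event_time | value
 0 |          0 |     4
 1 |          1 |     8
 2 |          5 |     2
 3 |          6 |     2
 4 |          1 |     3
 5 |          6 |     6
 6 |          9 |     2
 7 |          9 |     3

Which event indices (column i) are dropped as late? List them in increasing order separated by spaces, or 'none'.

4

i=0 t=0 v=4: → [0,2); WM=−∞
i=1 t=1 v=8: → [1,3),[0,2); WM=-2
i=2 t=5 v=2: → [5,7),[4,6); WM=-2
i=3 t=6 v=2: → [6,8),[5,7); WM=3; [0,2) fires=8 [1,3) fires=8
i=4 t=1 v=3: DROP (t<3-0); WM=3
i=5 t=6 v=6: → [6,8),[5,7); WM=3
i=6 t=9 v=2: → [9,11),[8,10); WM=3
i=7 t=9 v=3: → [9,11),[8,10); WM=6; [4,6) fires=2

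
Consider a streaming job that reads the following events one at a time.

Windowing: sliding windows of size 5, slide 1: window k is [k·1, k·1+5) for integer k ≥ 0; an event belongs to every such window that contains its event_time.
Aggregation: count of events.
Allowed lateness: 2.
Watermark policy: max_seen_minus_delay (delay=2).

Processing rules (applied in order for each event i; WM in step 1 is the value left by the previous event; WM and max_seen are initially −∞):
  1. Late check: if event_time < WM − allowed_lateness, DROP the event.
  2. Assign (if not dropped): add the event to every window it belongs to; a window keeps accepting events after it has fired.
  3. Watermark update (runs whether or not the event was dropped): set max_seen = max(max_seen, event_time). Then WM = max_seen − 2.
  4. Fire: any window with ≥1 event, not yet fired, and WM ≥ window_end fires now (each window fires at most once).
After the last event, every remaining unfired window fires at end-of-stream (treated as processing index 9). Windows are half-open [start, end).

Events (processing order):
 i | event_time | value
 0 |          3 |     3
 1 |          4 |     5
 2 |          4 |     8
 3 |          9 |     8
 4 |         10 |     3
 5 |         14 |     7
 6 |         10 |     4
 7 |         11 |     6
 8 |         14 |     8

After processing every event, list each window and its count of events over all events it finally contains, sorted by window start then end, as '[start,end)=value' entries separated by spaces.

[0,5)=3 [1,6)=3 [2,7)=3 [3,8)=3 [4,9)=2 [5,10)=1 [6,11)=3 [7,12)=4 [8,13)=4 [9,14)=4 [10,15)=5 [11,16)=3 [12,17)=2 [13,18)=2 [14,19)=2

i=0 t=3 v=3: → [3,8),[2,7),[1,6),[0,5); WM=1
i=1 t=4 v=5: → [4,9),[3,8),[2,7),[1,6),[0,5); WM=2
i=2 t=4 v=8: → [4,9),[3,8),[2,7),[1,6),[0,5); WM=2
i=3 t=9 v=8: → [9,14),[8,13),[7,12),[6,11),[5,10); WM=7; [0,5) fires=3 [1,6) fires=3 [2,7) fires=3
i=4 t=10 v=3: → [10,15),[9,14),[8,13),[7,12),[6,11); WM=8; [3,8) fires=3
i=5 t=14 v=7: → [14,19),[13,18),[12,17),[11,16),[10,15); WM=12; [4,9) fires=2 [5,10) fires=1 [6,11) fires=2 [7,12) fires=2
i=6 t=10 v=4: → [10,15),[9,14),[8,13),[7,12),[6,11); WM=12
i=7 t=11 v=6: → [11,16),[10,15),[9,14),[8,13),[7,12); WM=12
i=8 t=14 v=8: → [14,19),[13,18),[12,17),[11,16),[10,15); WM=12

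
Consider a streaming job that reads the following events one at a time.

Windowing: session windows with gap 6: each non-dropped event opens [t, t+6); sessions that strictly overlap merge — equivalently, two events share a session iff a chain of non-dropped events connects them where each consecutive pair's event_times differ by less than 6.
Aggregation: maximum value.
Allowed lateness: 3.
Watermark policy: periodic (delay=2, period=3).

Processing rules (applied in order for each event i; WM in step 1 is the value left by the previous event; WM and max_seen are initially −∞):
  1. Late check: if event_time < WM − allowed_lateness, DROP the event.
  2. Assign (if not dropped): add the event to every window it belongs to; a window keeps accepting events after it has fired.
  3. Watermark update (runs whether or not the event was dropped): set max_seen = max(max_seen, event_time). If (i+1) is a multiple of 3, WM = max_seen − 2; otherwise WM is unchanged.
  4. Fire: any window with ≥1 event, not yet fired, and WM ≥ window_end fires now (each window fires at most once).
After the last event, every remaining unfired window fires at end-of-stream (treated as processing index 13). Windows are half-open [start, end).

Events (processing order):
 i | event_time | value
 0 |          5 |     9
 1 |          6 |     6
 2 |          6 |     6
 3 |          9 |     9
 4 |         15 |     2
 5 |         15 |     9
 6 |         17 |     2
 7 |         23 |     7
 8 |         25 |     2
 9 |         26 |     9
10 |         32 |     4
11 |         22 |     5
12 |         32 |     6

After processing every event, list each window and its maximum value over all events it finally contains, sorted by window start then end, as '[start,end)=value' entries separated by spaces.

[5,15)=9 [15,32)=9 [32,38)=6

i=0 t=5 v=9: → [5,11); WM=−∞
i=1 t=6 v=6: → [5,12); WM=−∞
i=2 t=6 v=6: → [5,12); WM=4
i=3 t=9 v=9: → [5,15); WM=4
i=4 t=15 v=2: → [15,21); WM=4
i=5 t=15 v=9: → [15,21); WM=13
i=6 t=17 v=2: → [15,23); WM=13
i=7 t=23 v=7: → [23,29); WM=13
i=8 t=25 v=2: → [23,31); WM=23
i=9 t=26 v=9: → [23,32); WM=23
i=10 t=32 v=4: → [32,38); WM=23
i=11 t=22 v=5: → [15,32); WM=30
i=12 t=32 v=6: → [32,38); WM=30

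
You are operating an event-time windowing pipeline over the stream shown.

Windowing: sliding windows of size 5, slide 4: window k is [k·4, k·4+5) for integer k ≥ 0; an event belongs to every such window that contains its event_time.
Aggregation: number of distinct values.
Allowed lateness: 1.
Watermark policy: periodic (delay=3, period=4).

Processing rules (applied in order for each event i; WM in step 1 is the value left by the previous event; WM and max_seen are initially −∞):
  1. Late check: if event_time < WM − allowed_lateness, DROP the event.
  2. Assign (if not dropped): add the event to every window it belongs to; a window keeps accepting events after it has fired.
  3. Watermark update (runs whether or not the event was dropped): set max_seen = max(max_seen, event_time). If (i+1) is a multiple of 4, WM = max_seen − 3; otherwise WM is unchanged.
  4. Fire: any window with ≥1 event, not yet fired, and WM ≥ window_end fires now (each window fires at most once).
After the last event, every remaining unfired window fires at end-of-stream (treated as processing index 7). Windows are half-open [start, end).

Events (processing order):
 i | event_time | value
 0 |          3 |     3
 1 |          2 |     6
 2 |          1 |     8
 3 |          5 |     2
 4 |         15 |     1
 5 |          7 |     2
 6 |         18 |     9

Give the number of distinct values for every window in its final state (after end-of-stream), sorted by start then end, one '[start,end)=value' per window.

i=0 t=3 v=3: → [0,5); WM=−∞
i=1 t=2 v=6: → [0,5); WM=−∞
i=2 t=1 v=8: → [0,5); WM=−∞
i=3 t=5 v=2: → [4,9); WM=2
i=4 t=15 v=1: → [12,17); WM=2
i=5 t=7 v=2: → [4,9); WM=2
i=6 t=18 v=9: → [16,21); WM=2

[0,5)=3 [4,9)=1 [12,17)=1 [16,21)=1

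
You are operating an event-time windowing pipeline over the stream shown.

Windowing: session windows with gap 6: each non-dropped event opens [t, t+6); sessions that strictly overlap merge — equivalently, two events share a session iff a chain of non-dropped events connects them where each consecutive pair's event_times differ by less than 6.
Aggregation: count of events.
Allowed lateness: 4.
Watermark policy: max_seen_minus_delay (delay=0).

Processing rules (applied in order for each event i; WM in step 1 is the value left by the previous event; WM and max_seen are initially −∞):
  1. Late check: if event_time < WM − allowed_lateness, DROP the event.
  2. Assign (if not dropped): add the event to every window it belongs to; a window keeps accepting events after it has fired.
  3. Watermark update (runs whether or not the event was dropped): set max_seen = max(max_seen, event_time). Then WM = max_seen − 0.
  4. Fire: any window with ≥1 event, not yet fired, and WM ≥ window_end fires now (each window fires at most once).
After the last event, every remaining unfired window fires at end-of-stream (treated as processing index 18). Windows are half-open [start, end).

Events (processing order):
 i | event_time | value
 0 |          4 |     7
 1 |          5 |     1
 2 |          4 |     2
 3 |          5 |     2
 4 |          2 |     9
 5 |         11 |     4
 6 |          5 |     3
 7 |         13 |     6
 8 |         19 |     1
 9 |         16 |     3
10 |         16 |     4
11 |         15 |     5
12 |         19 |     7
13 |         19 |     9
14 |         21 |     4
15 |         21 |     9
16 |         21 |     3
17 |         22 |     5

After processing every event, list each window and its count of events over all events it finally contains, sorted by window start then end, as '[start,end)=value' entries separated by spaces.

[2,11)=5 [11,28)=12

i=0 t=4 v=7: → [4,10); WM=4
i=1 t=5 v=1: → [4,11); WM=5
i=2 t=4 v=2: → [4,11); WM=5
i=3 t=5 v=2: → [4,11); WM=5
i=4 t=2 v=9: → [2,11); WM=5
i=5 t=11 v=4: → [11,17); WM=11
i=6 t=5 v=3: DROP (t<11-4); WM=11
i=7 t=13 v=6: → [11,19); WM=13
i=8 t=19 v=1: → [19,25); WM=19
i=9 t=16 v=3: → [11,25); WM=19
i=10 t=16 v=4: → [11,25); WM=19
i=11 t=15 v=5: → [11,25); WM=19
i=12 t=19 v=7: → [11,25); WM=19
i=13 t=19 v=9: → [11,25); WM=19
i=14 t=21 v=4: → [11,27); WM=21
i=15 t=21 v=9: → [11,27); WM=21
i=16 t=21 v=3: → [11,27); WM=21
i=17 t=22 v=5: → [11,28); WM=22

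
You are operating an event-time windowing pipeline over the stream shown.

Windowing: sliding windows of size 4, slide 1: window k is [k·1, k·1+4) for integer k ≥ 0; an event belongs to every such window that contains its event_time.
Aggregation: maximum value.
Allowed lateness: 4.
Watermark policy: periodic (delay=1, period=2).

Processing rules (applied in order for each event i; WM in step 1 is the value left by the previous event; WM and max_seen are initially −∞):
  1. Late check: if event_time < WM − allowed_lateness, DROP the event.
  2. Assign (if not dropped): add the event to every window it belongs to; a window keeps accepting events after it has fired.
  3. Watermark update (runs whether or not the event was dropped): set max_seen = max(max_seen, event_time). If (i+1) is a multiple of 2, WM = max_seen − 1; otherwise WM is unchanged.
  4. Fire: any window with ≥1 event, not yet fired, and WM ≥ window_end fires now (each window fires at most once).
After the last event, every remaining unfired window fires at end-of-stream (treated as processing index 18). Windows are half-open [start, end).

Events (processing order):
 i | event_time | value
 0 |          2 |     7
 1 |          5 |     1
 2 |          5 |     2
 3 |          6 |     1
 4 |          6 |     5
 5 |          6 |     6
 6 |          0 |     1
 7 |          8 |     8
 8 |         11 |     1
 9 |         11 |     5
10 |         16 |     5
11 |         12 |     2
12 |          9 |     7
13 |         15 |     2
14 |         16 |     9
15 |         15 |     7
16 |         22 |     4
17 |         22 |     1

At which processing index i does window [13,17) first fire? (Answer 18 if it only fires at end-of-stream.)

17

i=0 t=2 v=7: → [2,6),[1,5),[0,4); WM=−∞
i=1 t=5 v=1: → [5,9),[4,8),[3,7),[2,6); WM=4; [0,4) fires=7
i=2 t=5 v=2: → [5,9),[4,8),[3,7),[2,6); WM=4
i=3 t=6 v=1: → [6,10),[5,9),[4,8),[3,7); WM=5; [1,5) fires=7
i=4 t=6 v=5: → [6,10),[5,9),[4,8),[3,7); WM=5
i=5 t=6 v=6: → [6,10),[5,9),[4,8),[3,7); WM=5
i=6 t=0 v=1: DROP (t<5-4); WM=5
i=7 t=8 v=8: → [8,12),[7,11),[6,10),[5,9); WM=7; [2,6) fires=7 [3,7) fires=6
i=8 t=11 v=1: → [11,15),[10,14),[9,13),[8,12); WM=7
i=9 t=11 v=5: → [11,15),[10,14),[9,13),[8,12); WM=10; [4,8) fires=6 [5,9) fires=8 [6,10) fires=8
i=10 t=16 v=5: → [16,20),[15,19),[14,18),[13,17); WM=10
i=11 t=12 v=2: → [12,16),[11,15),[10,14),[9,13); WM=15; [7,11) fires=8 [8,12) fires=8 [9,13) fires=5 [10,14) fires=5 [11,15) fires=5
i=12 t=9 v=7: DROP (t<15-4); WM=15
i=13 t=15 v=2: → [15,19),[14,18),[13,17),[12,16); WM=15
i=14 t=16 v=9: → [16,20),[15,19),[14,18),[13,17); WM=15
i=15 t=15 v=7: → [15,19),[14,18),[13,17),[12,16); WM=15
i=16 t=22 v=4: → [22,26),[21,25),[20,24),[19,23); WM=15
i=17 t=22 v=1: → [22,26),[21,25),[20,24),[19,23); WM=21; [12,16) fires=7 [13,17) fires=9 [14,18) fires=9 [15,19) fires=9 [16,20) fires=9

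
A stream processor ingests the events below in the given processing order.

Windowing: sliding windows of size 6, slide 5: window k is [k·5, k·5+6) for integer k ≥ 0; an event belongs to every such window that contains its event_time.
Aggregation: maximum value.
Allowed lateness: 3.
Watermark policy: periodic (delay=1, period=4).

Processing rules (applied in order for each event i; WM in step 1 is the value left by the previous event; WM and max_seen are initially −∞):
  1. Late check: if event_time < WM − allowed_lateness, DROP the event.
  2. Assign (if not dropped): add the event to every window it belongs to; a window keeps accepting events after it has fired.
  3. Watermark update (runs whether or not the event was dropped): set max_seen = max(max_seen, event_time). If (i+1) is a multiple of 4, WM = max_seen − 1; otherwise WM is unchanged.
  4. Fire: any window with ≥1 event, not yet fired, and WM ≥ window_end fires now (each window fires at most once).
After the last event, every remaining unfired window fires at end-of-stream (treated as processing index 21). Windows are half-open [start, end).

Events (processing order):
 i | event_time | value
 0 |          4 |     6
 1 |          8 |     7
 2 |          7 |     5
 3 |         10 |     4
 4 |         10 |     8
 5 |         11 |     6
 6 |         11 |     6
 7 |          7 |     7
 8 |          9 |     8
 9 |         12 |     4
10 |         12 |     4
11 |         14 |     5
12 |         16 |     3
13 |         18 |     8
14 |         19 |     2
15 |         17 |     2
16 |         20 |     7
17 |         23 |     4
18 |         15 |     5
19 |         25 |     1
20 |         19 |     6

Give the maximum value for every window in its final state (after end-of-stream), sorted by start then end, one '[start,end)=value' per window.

[0,6)=6 [5,11)=8 [10,16)=8 [15,21)=8 [20,26)=7 [25,31)=1

i=0 t=4 v=6: → [0,6); WM=−∞
i=1 t=8 v=7: → [5,11); WM=−∞
i=2 t=7 v=5: → [5,11); WM=−∞
i=3 t=10 v=4: → [10,16),[5,11); WM=9; [0,6) fires=6
i=4 t=10 v=8: → [10,16),[5,11); WM=9
i=5 t=11 v=6: → [10,16); WM=9
i=6 t=11 v=6: → [10,16); WM=9
i=7 t=7 v=7: → [5,11); WM=10
i=8 t=9 v=8: → [5,11); WM=10
i=9 t=12 v=4: → [10,16); WM=10
i=10 t=12 v=4: → [10,16); WM=10
i=11 t=14 v=5: → [10,16); WM=13; [5,11) fires=8
i=12 t=16 v=3: → [15,21); WM=13
i=13 t=18 v=8: → [15,21); WM=13
i=14 t=19 v=2: → [15,21); WM=13
i=15 t=17 v=2: → [15,21); WM=18; [10,16) fires=8
i=16 t=20 v=7: → [20,26),[15,21); WM=18
i=17 t=23 v=4: → [20,26); WM=18
i=18 t=15 v=5: → [15,21),[10,16); WM=18
i=19 t=25 v=1: → [25,31),[20,26); WM=24; [15,21) fires=8
i=20 t=19 v=6: DROP (t<24-3); WM=24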